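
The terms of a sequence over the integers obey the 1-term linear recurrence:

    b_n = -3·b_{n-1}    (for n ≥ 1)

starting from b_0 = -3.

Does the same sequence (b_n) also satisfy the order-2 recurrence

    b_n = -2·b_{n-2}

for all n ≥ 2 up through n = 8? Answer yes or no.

no

Terms b_0..b_8: -3, 9, -27, 81, -243, 729, -2187, 6561, -19683
n=2: candidate gives 6, actual b_2 = -27 ✗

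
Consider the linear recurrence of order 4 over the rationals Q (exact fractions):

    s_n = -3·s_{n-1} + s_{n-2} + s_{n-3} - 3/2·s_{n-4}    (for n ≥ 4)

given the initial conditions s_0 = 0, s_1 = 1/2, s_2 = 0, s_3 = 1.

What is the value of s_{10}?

s_4 = -3·1 + 1·0 + 1·1/2 + -3/2·0 = -5/2
s_5 = -3·-5/2 + 1·1 + 1·0 + -3/2·1/2 = 31/4
s_6 = -3·31/4 + 1·-5/2 + 1·1 + -3/2·0 = -99/4
s_7 = -3·-99/4 + 1·31/4 + 1·-5/2 + -3/2·1 = 78
s_8 = -3·78 + 1·-99/4 + 1·31/4 + -3/2·-5/2 = -989/4
s_9 = -3·-989/4 + 1·78 + 1·-99/4 + -3/2·31/4 = 6267/8
s_10 = -3·6267/8 + 1·-989/4 + 1·78 + -3/2·-99/4 = -9929/4

-9929/4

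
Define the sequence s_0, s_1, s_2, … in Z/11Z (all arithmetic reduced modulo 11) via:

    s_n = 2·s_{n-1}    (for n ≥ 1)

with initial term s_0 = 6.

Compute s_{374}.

8

s_1 = 2·6 = 1
s_2 = 2·1 = 2
s_3 = 2·2 = 4
s_4 = 2·4 = 8
s_5 = 2·8 = 5
s_6 = 2·5 = 10
s_7 = 2·10 = 9
s_8 = 2·9 = 7
s_9 = 2·7 = 3
s_10 = 2·3 = 6
(s_10) = (6) = (s_0), so the sequence has period 10.
374 ≡ 4 (mod 10), hence s_374 = s_4 = 8.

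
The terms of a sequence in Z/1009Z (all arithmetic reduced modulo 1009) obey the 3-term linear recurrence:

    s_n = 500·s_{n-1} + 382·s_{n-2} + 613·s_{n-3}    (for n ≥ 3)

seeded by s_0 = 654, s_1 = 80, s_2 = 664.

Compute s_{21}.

921

s_3 = 500·664 + 382·80 + 613·654 = 658
s_4 = 500·658 + 382·664 + 613·80 = 54
s_5 = 500·54 + 382·658 + 613·664 = 277
s_6 = 500·277 + 382·54 + 613·658 = 469
s_7 = 500·469 + 382·277 + 613·54 = 86
s_8 = 500·86 + 382·469 + 613·277 = 467
s_9 = 500·467 + 382·86 + 613·469 = 917
s_10 = 500·917 + 382·467 + 613·86 = 465
s_11 = 500·465 + 382·917 + 613·467 = 316
s_12 = 500·316 + 382·465 + 613·917 = 750
s_13 = 500·750 + 382·316 + 613·465 = 800
s_14 = 500·800 + 382·750 + 613·316 = 360
s_15 = 500·360 + 382·800 + 613·750 = 926
s_16 = 500·926 + 382·360 + 613·800 = 191
s_17 = 500·191 + 382·926 + 613·360 = 945
s_18 = 500·945 + 382·191 + 613·926 = 173
s_19 = 500·173 + 382·945 + 613·191 = 542
s_20 = 500·542 + 382·173 + 613·945 = 199
s_21 = 500·199 + 382·542 + 613·173 = 921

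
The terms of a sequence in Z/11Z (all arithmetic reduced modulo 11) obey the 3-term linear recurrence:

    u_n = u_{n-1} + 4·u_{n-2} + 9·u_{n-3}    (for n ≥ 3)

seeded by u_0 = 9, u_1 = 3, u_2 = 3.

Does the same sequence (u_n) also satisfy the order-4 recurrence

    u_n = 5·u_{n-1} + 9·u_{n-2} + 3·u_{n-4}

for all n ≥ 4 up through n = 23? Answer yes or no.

Terms u_0..u_23: 9, 3, 3, 8, 3, 7, 3, 3, 1, 7, 5, 9, 4, 8, 6, 8, 5, 3, 7, 9, 9, 9, 5, 1
n=4: candidate gives 6, actual u_4 = 3 ✗

no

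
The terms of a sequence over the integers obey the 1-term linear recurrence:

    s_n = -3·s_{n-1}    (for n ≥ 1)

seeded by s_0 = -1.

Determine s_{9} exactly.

s_1 = -3·-1 = 3
s_2 = -3·3 = -9
s_3 = -3·-9 = 27
s_4 = -3·27 = -81
s_5 = -3·-81 = 243
s_6 = -3·243 = -729
s_7 = -3·-729 = 2187
s_8 = -3·2187 = -6561
s_9 = -3·-6561 = 19683

19683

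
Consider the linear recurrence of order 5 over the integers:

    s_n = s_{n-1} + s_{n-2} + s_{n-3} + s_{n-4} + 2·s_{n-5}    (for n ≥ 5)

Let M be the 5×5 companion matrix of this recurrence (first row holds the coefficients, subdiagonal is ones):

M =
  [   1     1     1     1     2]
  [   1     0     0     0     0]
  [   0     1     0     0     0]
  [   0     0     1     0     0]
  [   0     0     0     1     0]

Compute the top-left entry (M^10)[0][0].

529

(M^10)[0][0] is the top entry after applying M 10 times to the unit state (1, 0, 0, 0, 0). Equivalently it is h_{14} for the auxiliary sequence (h_n) obeying the same recurrence with h_4 = 1 and h_i = 0 for 0 ≤ i < 4:
h_5 = 1·1 + 1·0 + 1·0 + 1·0 + 2·0 = 1
h_6 = 1·1 + 1·1 + 1·0 + 1·0 + 2·0 = 2
h_7 = 1·2 + 1·1 + 1·1 + 1·0 + 2·0 = 4
h_8 = 1·4 + 1·2 + 1·1 + 1·1 + 2·0 = 8
h_9 = 1·8 + 1·4 + 1·2 + 1·1 + 2·1 = 17
h_10 = 1·17 + 1·8 + 1·4 + 1·2 + 2·1 = 33
h_11 = 1·33 + 1·17 + 1·8 + 1·4 + 2·2 = 66
h_12 = 1·66 + 1·33 + 1·17 + 1·8 + 2·4 = 132
h_13 = 1·132 + 1·66 + 1·33 + 1·17 + 2·8 = 264
h_14 = 1·264 + 1·132 + 1·66 + 1·33 + 2·17 = 529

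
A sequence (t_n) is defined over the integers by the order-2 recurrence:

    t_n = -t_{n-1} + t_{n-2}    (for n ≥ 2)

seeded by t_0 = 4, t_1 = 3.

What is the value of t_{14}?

t_2 = -1·3 + 1·4 = 1
t_3 = -1·1 + 1·3 = 2
t_4 = -1·2 + 1·1 = -1
t_5 = -1·-1 + 1·2 = 3
t_6 = -1·3 + 1·-1 = -4
t_7 = -1·-4 + 1·3 = 7
t_8 = -1·7 + 1·-4 = -11
t_9 = -1·-11 + 1·7 = 18
t_10 = -1·18 + 1·-11 = -29
t_11 = -1·-29 + 1·18 = 47
t_12 = -1·47 + 1·-29 = -76
t_13 = -1·-76 + 1·47 = 123
t_14 = -1·123 + 1·-76 = -199

-199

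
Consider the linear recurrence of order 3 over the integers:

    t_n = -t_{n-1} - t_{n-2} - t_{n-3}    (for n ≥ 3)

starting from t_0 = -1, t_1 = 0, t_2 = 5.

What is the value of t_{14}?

t_3 = -1·5 + -1·0 + -1·-1 = -4
t_4 = -1·-4 + -1·5 + -1·0 = -1
t_5 = -1·-1 + -1·-4 + -1·5 = 0
t_6 = -1·0 + -1·-1 + -1·-4 = 5
(t_4, t_5, t_6) = (-1, 0, 5) = (t_0, t_1, t_2), so the sequence has period 4.
14 ≡ 2 (mod 4), hence t_14 = t_2 = 5.

5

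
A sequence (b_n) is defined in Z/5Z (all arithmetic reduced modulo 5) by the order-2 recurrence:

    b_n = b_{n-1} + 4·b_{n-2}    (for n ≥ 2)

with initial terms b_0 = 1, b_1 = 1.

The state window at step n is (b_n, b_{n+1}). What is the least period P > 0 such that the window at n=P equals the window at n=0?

n=0: window = (1, 1)
n=1: window = (1, 0)
n=2: window = (0, 4)
n=3: window = (4, 4)
n=4: window = (4, 0)
n=5: window = (0, 1)
n=6: window = (1, 1)
window at n=6 equals window at n=0 → period = 6

6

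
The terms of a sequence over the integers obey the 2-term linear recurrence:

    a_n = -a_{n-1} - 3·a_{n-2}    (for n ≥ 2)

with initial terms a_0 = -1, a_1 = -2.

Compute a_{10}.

-160

a_2 = -1·-2 + -3·-1 = 5
a_3 = -1·5 + -3·-2 = 1
a_4 = -1·1 + -3·5 = -16
a_5 = -1·-16 + -3·1 = 13
a_6 = -1·13 + -3·-16 = 35
a_7 = -1·35 + -3·13 = -74
a_8 = -1·-74 + -3·35 = -31
a_9 = -1·-31 + -3·-74 = 253
a_10 = -1·253 + -3·-31 = -160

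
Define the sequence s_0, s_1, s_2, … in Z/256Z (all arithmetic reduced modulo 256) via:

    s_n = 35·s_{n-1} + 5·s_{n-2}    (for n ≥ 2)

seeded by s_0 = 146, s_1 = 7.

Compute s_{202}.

s_2 = 35·7 + 5·146 = 207
s_3 = 35·207 + 5·7 = 112
s_4 = 35·112 + 5·207 = 91
s_5 = 35·91 + 5·112 = 161
s_6 = 35·161 + 5·91 = 202
s_7 = 35·202 + 5·161 = 195
Continuing the recurrence:
  s_8 = 155;  s_9 = 0;  s_10 = 7;  s_11 = 245;  s_12 = 162;  s_13 = 239
  s_14 = 215;  s_15 = 16;  s_16 = 99;  s_17 = 217;  s_18 = 154;  s_19 = 75
  s_20 = 67;  s_21 = 160;  s_22 = 47;  s_23 = 141;  s_24 = 50;  s_25 = 151
  s_26 = 159;  s_27 = 176;  s_28 = 43;  s_29 = 81;  s_30 = 234;  s_31 = 147
  s_32 = 171;  s_33 = 64;  s_34 = 23;  s_35 = 101;  s_36 = 66;  s_37 = 255
  s_38 = 39;  s_39 = 80;  s_40 = 179;  s_41 = 9;  s_42 = 186;  s_43 = 155
  s_44 = 211;  s_45 = 224;  s_46 = 191;  s_47 = 125;  s_48 = 210;  s_49 = 39
  s_50 = 111;  s_51 = 240;  s_52 = 251;  s_53 = 1;  s_54 = 10;  s_55 = 99
  s_56 = 187;  s_57 = 128;  s_58 = 39;  s_59 = 213;  s_60 = 226;  s_61 = 15
  s_62 = 119;  s_63 = 144;  s_64 = 3;  s_65 = 57;  s_66 = 218;  s_67 = 235
  s_68 = 99;  s_69 = 32;  s_70 = 79;  s_71 = 109;  s_72 = 114;  s_73 = 183
  s_74 = 63;  s_75 = 48;  s_76 = 203;  s_77 = 177;  s_78 = 42;  s_79 = 51
  s_80 = 203;  s_81 = 192;  s_82 = 55;  s_83 = 69;  s_84 = 130;  s_85 = 31
  s_86 = 199;  s_87 = 208;  s_88 = 83;  s_89 = 105;  s_90 = 250;  s_91 = 59
  s_92 = 243;  s_93 = 96;  s_94 = 223;  s_95 = 93;  s_96 = 18;  s_97 = 71
  s_98 = 15;  s_99 = 112;  s_100 = 155;  s_101 = 97;  s_102 = 74;  s_103 = 3
  s_104 = 219;  s_105 = 0;  s_106 = 71;  s_107 = 181;  s_108 = 34;  s_109 = 47
  s_110 = 23;  s_111 = 16;  s_112 = 163;  s_113 = 153;  s_114 = 26;  s_115 = 139
  s_116 = 131;  s_117 = 160;  s_118 = 111;  s_119 = 77;  s_120 = 178;  s_121 = 215
  s_122 = 223;  s_123 = 176;  s_124 = 107;  s_125 = 17;  s_126 = 106;  s_127 = 211
  s_128 = 235;  s_129 = 64;  s_130 = 87;  s_131 = 37;  s_132 = 194;  s_133 = 63
  s_134 = 103;  s_135 = 80;  s_136 = 243;  s_137 = 201;  s_138 = 58;  s_139 = 219
  s_140 = 19;  s_141 = 224;  s_142 = 255;  s_143 = 61;  s_144 = 82;  s_145 = 103
  s_146 = 175;  s_147 = 240;  s_148 = 59;  s_149 = 193;  s_150 = 138;  s_151 = 163
  s_152 = 251;  s_153 = 128;  s_154 = 103;  s_155 = 149;  s_156 = 98;  s_157 = 79
  s_158 = 183;  s_159 = 144;  s_160 = 67;  s_161 = 249;  s_162 = 90;  s_163 = 43
  s_164 = 163;  s_165 = 32;  s_166 = 143;  s_167 = 45;  s_168 = 242;  s_169 = 247
  s_170 = 127;  s_171 = 48;  s_172 = 11;  s_173 = 113;  s_174 = 170;  s_175 = 115
  s_176 = 11;  s_177 = 192;  s_178 = 119;  s_179 = 5;  s_180 = 2;  s_181 = 95
  s_182 = 7;  s_183 = 208;  s_184 = 147;  s_185 = 41;  s_186 = 122;  s_187 = 123
  s_188 = 51;  s_189 = 96;  s_190 = 31;  s_191 = 29;  s_192 = 146;  s_193 = 135
  s_194 = 79;  s_195 = 112;  s_196 = 219;  s_197 = 33;  s_198 = 202;  s_199 = 67
  s_200 = 27
s_201 = 35·27 + 5·67 = 0
s_202 = 35·0 + 5·27 = 135

135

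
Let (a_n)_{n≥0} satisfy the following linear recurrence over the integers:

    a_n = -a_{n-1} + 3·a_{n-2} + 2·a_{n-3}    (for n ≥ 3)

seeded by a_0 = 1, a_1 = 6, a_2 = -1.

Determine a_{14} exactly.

-24553

a_3 = -1·-1 + 3·6 + 2·1 = 21
a_4 = -1·21 + 3·-1 + 2·6 = -12
a_5 = -1·-12 + 3·21 + 2·-1 = 73
a_6 = -1·73 + 3·-12 + 2·21 = -67
a_7 = -1·-67 + 3·73 + 2·-12 = 262
a_8 = -1·262 + 3·-67 + 2·73 = -317
a_9 = -1·-317 + 3·262 + 2·-67 = 969
a_10 = -1·969 + 3·-317 + 2·262 = -1396
a_11 = -1·-1396 + 3·969 + 2·-317 = 3669
a_12 = -1·3669 + 3·-1396 + 2·969 = -5919
a_13 = -1·-5919 + 3·3669 + 2·-1396 = 14134
a_14 = -1·14134 + 3·-5919 + 2·3669 = -24553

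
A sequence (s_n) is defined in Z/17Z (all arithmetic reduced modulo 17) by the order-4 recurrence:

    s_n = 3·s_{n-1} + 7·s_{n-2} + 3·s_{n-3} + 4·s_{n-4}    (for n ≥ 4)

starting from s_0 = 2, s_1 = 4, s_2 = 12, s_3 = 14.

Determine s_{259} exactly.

s_4 = 3·14 + 7·12 + 3·4 + 4·2 = 10
s_5 = 3·10 + 7·14 + 3·12 + 4·4 = 10
s_6 = 3·10 + 7·10 + 3·14 + 4·12 = 3
s_7 = 3·3 + 7·10 + 3·10 + 4·14 = 12
s_8 = 3·12 + 7·3 + 3·10 + 4·10 = 8
s_9 = 3·8 + 7·12 + 3·3 + 4·10 = 4
Continuing the recurrence:
  s_10 = 14;  s_11 = 6;  s_12 = 7;  s_13 = 2;  s_14 = 10;  s_15 = 4
  s_16 = 14;  s_17 = 6;  s_18 = 15;  s_19 = 9;  s_20 = 2;  s_21 = 2
  s_22 = 5;  s_23 = 3;  s_24 = 7;  s_25 = 14;  s_26 = 1;  s_27 = 15
  s_28 = 3;  s_29 = 3;  s_30 = 11;  s_31 = 4;  s_32 = 8;  s_33 = 12
  s_34 = 12;  s_35 = 7;  s_36 = 3;  s_37 = 6;  s_38 = 6;  s_39 = 12
  s_40 = 6;  s_41 = 8;  s_42 = 7;  s_43 = 7;  s_44 = 16;  s_45 = 14
  s_46 = 16;  s_47 = 1;  s_48 = 0;  s_49 = 9;  s_50 = 9;  s_51 = 9
  s_52 = 15;  s_53 = 1;  s_54 = 1;  s_55 = 6;  s_56 = 3;  s_57 = 7
  s_58 = 13;  s_59 = 2;  s_60 = 11;  s_61 = 12;  s_62 = 1;  s_63 = 9
  s_64 = 12;  s_65 = 14;  s_66 = 4;  s_67 = 12;  s_68 = 1;  s_69 = 2
  s_70 = 14;  s_71 = 5;  s_72 = 4;  s_73 = 12;  s_74 = 16;  s_75 = 11
  s_76 = 10;  s_77 = 16;  s_78 = 11;  s_79 = 15;  s_80 = 6;  s_81 = 16
  s_82 = 9;  s_83 = 13;  s_84 = 4;  s_85 = 7;  s_86 = 5;  s_87 = 9
  s_88 = 14;  s_89 = 12;  s_90 = 11;  s_91 = 8;  s_92 = 6;  s_93 = 2
  s_94 = 14;  s_95 = 4;  s_96 = 4;  s_97 = 5;  s_98 = 9;  s_99 = 5
  s_100 = 7;  s_101 = 1;  s_102 = 1;  s_103 = 0;  s_104 = 4;  s_105 = 2
  s_106 = 4;  s_107 = 4;  s_108 = 11;  s_109 = 13;  s_110 = 8;  s_111 = 11
  s_112 = 2;  s_113 = 6;  s_114 = 12;  s_115 = 9;  s_116 = 1;  s_117 = 7
  s_118 = 1;  s_119 = 6;  s_120 = 16;  s_121 = 2;  s_122 = 4;  s_123 = 13
  s_124 = 1;  s_125 = 12;  s_126 = 13;  s_127 = 8;  s_128 = 2;  s_129 = 13
  s_130 = 10;  s_131 = 6;  s_132 = 16;  s_133 = 2;  s_134 = 6;  s_135 = 2
  s_136 = 16;  s_137 = 3;  s_138 = 15;  s_139 = 3;  s_140 = 0;  s_141 = 10
  s_142 = 14;  s_143 = 5;  s_144 = 7;  s_145 = 2;  s_146 = 7;  s_147 = 8
  s_148 = 5;  s_149 = 15;  s_150 = 13;  s_151 = 4;  s_152 = 15;  s_153 = 2
  s_154 = 5;  s_155 = 5;  s_156 = 14;  s_157 = 15;  s_158 = 8;  s_159 = 4
  s_160 = 16;  s_161 = 7;  s_162 = 7;  s_163 = 15;  s_164 = 9;  s_165 = 11
  s_166 = 16;  s_167 = 8;  s_168 = 1;  s_169 = 15;  s_170 = 4;  s_171 = 16
  s_172 = 6;  s_173 = 15;  s_174 = 15;  s_175 = 11;  s_176 = 3;  s_177 = 4
  s_178 = 7;  s_179 = 0;  s_180 = 5;  s_181 = 1;  s_182 = 15;  s_183 = 16
  s_184 = 6;  s_185 = 9;  s_186 = 7;  s_187 = 13;  s_188 = 3;  s_189 = 4
  s_190 = 15;  s_191 = 15;  s_192 = 4;  s_193 = 8;  s_194 = 4;  s_195 = 4
  s_196 = 12;  s_197 = 6;  s_198 = 11;  s_199 = 8;  s_200 = 14;  s_201 = 2
  s_202 = 2;  s_203 = 9;  s_204 = 1;  s_205 = 12;  s_206 = 10;  s_207 = 0
  s_208 = 8;  s_209 = 0;  s_210 = 11;  s_211 = 6;  s_212 = 8;  s_213 = 14
  s_214 = 7;  s_215 = 14;  s_216 = 12;  s_217 = 7;  s_218 = 5;  s_219 = 3
  s_220 = 11;  s_221 = 12;  s_222 = 6;  s_223 = 11;  s_224 = 2;  s_225 = 13
  s_226 = 8;  s_227 = 12;  s_228 = 3;  s_229 = 16;  s_230 = 1;  s_231 = 2
  s_232 = 5;  s_233 = 11;  s_234 = 10;  s_235 = 11;  s_236 = 3;  s_237 = 7
  s_238 = 13;  s_239 = 5;  s_240 = 3;  s_241 = 9;  s_242 = 13;  s_243 = 12
  s_244 = 13;  s_245 = 11;  s_246 = 8;  s_247 = 1;  s_248 = 8;  s_249 = 14
  s_250 = 14;  s_251 = 15;  s_252 = 13;  s_253 = 4;  s_254 = 0;  s_255 = 8
  s_256 = 3;  s_257 = 13
s_258 = 3·13 + 7·3 + 3·8 + 4·0 = 16
s_259 = 3·16 + 7·13 + 3·3 + 4·8 = 10

10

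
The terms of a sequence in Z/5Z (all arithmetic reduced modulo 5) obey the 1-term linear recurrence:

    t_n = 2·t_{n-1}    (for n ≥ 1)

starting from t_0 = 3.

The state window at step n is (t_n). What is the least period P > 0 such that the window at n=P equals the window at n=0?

4

n=0: window = (3)
n=1: window = (1)
n=2: window = (2)
n=3: window = (4)
n=4: window = (3)
window at n=4 equals window at n=0 → period = 4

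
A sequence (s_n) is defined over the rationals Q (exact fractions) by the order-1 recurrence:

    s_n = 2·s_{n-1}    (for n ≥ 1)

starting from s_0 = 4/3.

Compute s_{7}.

s_1 = 2·4/3 = 8/3
s_2 = 2·8/3 = 16/3
s_3 = 2·16/3 = 32/3
s_4 = 2·32/3 = 64/3
s_5 = 2·64/3 = 128/3
s_6 = 2·128/3 = 256/3
s_7 = 2·256/3 = 512/3

512/3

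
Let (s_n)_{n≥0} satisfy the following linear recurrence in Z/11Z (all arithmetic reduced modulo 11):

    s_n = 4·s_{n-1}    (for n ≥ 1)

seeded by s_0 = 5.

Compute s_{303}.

s_1 = 4·5 = 9
s_2 = 4·9 = 3
s_3 = 4·3 = 1
s_4 = 4·1 = 4
s_5 = 4·4 = 5
(s_5) = (5) = (s_0), so the sequence has period 5.
303 ≡ 3 (mod 5), hence s_303 = s_3 = 1.

1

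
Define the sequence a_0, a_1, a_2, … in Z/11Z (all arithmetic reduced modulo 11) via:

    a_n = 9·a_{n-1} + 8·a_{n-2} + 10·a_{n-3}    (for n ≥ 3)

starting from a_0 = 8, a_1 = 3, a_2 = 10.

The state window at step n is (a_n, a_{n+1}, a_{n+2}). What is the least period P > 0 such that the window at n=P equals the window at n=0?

n=0: window = (8, 3, 10)
n=1: window = (3, 10, 7)
n=2: window = (10, 7, 8)
n=3: window = (7, 8, 8)
n=4: window = (8, 8, 8)
n=5: window = (8, 8, 7)
n=6: window = (8, 7, 9)
n=7: window = (7, 9, 8)
n=8: window = (9, 8, 5)
n=9: window = (8, 5, 1)
n=10: window = (5, 1, 8)
n=11: window = (1, 8, 9)
n=12: window = (8, 9, 1)
n=13: window = (9, 1, 7)
n=14: window = (1, 7, 7)
n=15: window = (7, 7, 8)
n=16: window = (7, 8, 0)
n=17: window = (8, 0, 2)
n=18: window = (0, 2, 10)
n=19: window = (2, 10, 7)
n=20: window = (10, 7, 9)
n=21: window = (7, 9, 6)
n=22: window = (9, 6, 9)
n=23: window = (6, 9, 10)
n=24: window = (9, 10, 2)
n=25: window = (10, 2, 1)
n=26: window = (2, 1, 4)
n=27: window = (1, 4, 9)
n=28: window = (4, 9, 2)
n=29: window = (9, 2, 9)
n=30: window = (2, 9, 0)
n=31: window = (9, 0, 4)
n=32: window = (0, 4, 5)
n=33: window = (4, 5, 0)
n=34: window = (5, 0, 3)
n=35: window = (0, 3, 0)
n=36: window = (3, 0, 2)
n=37: window = (0, 2, 4)
n=38: window = (2, 4, 8)
n=39: window = (4, 8, 3)
n=40: window = (8, 3, 10)
window at n=40 equals window at n=0 → period = 40

40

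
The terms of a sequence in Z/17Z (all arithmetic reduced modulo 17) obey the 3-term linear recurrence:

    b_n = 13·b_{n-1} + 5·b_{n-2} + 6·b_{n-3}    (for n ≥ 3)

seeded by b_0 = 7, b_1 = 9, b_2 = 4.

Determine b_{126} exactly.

b_3 = 13·4 + 5·9 + 6·7 = 3
b_4 = 13·3 + 5·4 + 6·9 = 11
b_5 = 13·11 + 5·3 + 6·4 = 12
b_6 = 13·12 + 5·11 + 6·3 = 8
b_7 = 13·8 + 5·12 + 6·11 = 9
b_8 = 13·9 + 5·8 + 6·12 = 8
b_9 = 13·8 + 5·9 + 6·8 = 10
b_10 = 13·10 + 5·8 + 6·9 = 3
b_11 = 13·3 + 5·10 + 6·8 = 1
b_12 = 13·1 + 5·3 + 6·10 = 3
b_13 = 13·3 + 5·1 + 6·3 = 11
b_14 = 13·11 + 5·3 + 6·1 = 11
b_15 = 13·11 + 5·11 + 6·3 = 12
b_16 = 13·12 + 5·11 + 6·11 = 5
b_17 = 13·5 + 5·12 + 6·11 = 4
b_18 = 13·4 + 5·5 + 6·12 = 13
b_19 = 13·13 + 5·4 + 6·5 = 15
b_20 = 13·15 + 5·13 + 6·4 = 12
b_21 = 13·12 + 5·15 + 6·13 = 3
b_22 = 13·3 + 5·12 + 6·15 = 2
b_23 = 13·2 + 5·3 + 6·12 = 11
b_24 = 13·11 + 5·2 + 6·3 = 1
b_25 = 13·1 + 5·11 + 6·2 = 12
b_26 = 13·12 + 5·1 + 6·11 = 6
b_27 = 13·6 + 5·12 + 6·1 = 8
b_28 = 13·8 + 5·6 + 6·12 = 2
b_29 = 13·2 + 5·8 + 6·6 = 0
b_30 = 13·0 + 5·2 + 6·8 = 7
b_31 = 13·7 + 5·0 + 6·2 = 1
b_32 = 13·1 + 5·7 + 6·0 = 14
b_33 = 13·14 + 5·1 + 6·7 = 8
b_34 = 13·8 + 5·14 + 6·1 = 10
b_35 = 13·10 + 5·8 + 6·14 = 16
b_36 = 13·16 + 5·10 + 6·8 = 0
b_37 = 13·0 + 5·16 + 6·10 = 4
b_38 = 13·4 + 5·0 + 6·16 = 12
b_39 = 13·12 + 5·4 + 6·0 = 6
b_40 = 13·6 + 5·12 + 6·4 = 9
b_41 = 13·9 + 5·6 + 6·12 = 15
b_42 = 13·15 + 5·9 + 6·6 = 4
b_43 = 13·4 + 5·15 + 6·9 = 11
b_44 = 13·11 + 5·4 + 6·15 = 15
b_45 = 13·15 + 5·11 + 6·4 = 2
b_46 = 13·2 + 5·15 + 6·11 = 14
b_47 = 13·14 + 5·2 + 6·15 = 10
b_48 = 13·10 + 5·14 + 6·2 = 8
b_49 = 13·8 + 5·10 + 6·14 = 0
b_50 = 13·0 + 5·8 + 6·10 = 15
b_51 = 13·15 + 5·0 + 6·8 = 5
b_52 = 13·5 + 5·15 + 6·0 = 4
b_53 = 13·4 + 5·5 + 6·15 = 14
b_54 = 13·14 + 5·4 + 6·5 = 11
b_55 = 13·11 + 5·14 + 6·4 = 16
b_56 = 13·16 + 5·11 + 6·14 = 7
b_57 = 13·7 + 5·16 + 6·11 = 16
b_58 = 13·16 + 5·7 + 6·16 = 16
b_59 = 13·16 + 5·16 + 6·7 = 7
b_60 = 13·7 + 5·16 + 6·16 = 12
b_61 = 13·12 + 5·7 + 6·16 = 15
b_62 = 13·15 + 5·12 + 6·7 = 8
b_63 = 13·8 + 5·15 + 6·12 = 13
b_64 = 13·13 + 5·8 + 6·15 = 10
b_65 = 13·10 + 5·13 + 6·8 = 5
b_66 = 13·5 + 5·10 + 6·13 = 6
b_67 = 13·6 + 5·5 + 6·10 = 10
b_68 = 13·10 + 5·6 + 6·5 = 3
b_69 = 13·3 + 5·10 + 6·6 = 6
b_70 = 13·6 + 5·3 + 6·10 = 0
b_71 = 13·0 + 5·6 + 6·3 = 14
b_72 = 13·14 + 5·0 + 6·6 = 14
b_73 = 13·14 + 5·14 + 6·0 = 14
b_74 = 13·14 + 5·14 + 6·14 = 13
b_75 = 13·13 + 5·14 + 6·14 = 0
b_76 = 13·0 + 5·13 + 6·14 = 13
b_77 = 13·13 + 5·0 + 6·13 = 9
b_78 = 13·9 + 5·13 + 6·0 = 12
b_79 = 13·12 + 5·9 + 6·13 = 7
b_80 = 13·7 + 5·12 + 6·9 = 1
b_81 = 13·1 + 5·7 + 6·12 = 1
b_82 = 13·1 + 5·1 + 6·7 = 9
b_83 = 13·9 + 5·1 + 6·1 = 9
b_84 = 13·9 + 5·9 + 6·1 = 15
b_85 = 13·15 + 5·9 + 6·9 = 5
b_86 = 13·5 + 5·15 + 6·9 = 7
b_87 = 13·7 + 5·5 + 6·15 = 2
b_88 = 13·2 + 5·7 + 6·5 = 6
b_89 = 13·6 + 5·2 + 6·7 = 11
b_90 = 13·11 + 5·6 + 6·2 = 15
b_91 = 13·15 + 5·11 + 6·6 = 14
b_92 = 13·14 + 5·15 + 6·11 = 0
b_93 = 13·0 + 5·14 + 6·15 = 7
b_94 = 13·7 + 5·0 + 6·14 = 5
b_95 = 13·5 + 5·7 + 6·0 = 15
b_96 = 13·15 + 5·5 + 6·7 = 7
b_97 = 13·7 + 5·15 + 6·5 = 9
b_98 = 13·9 + 5·7 + 6·15 = 4
b_99 = 13·4 + 5·9 + 6·7 = 3
b_100 = 13·3 + 5·4 + 6·9 = 11
b_101 = 13·11 + 5·3 + 6·4 = 12
b_102 = 13·12 + 5·11 + 6·3 = 8
b_103 = 13·8 + 5·12 + 6·11 = 9
b_104 = 13·9 + 5·8 + 6·12 = 8
b_105 = 13·8 + 5·9 + 6·8 = 10
b_106 = 13·10 + 5·8 + 6·9 = 3
b_107 = 13·3 + 5·10 + 6·8 = 1
b_108 = 13·1 + 5·3 + 6·10 = 3
b_109 = 13·3 + 5·1 + 6·3 = 11
b_110 = 13·11 + 5·3 + 6·1 = 11
b_111 = 13·11 + 5·11 + 6·3 = 12
b_112 = 13·12 + 5·11 + 6·11 = 5
b_113 = 13·5 + 5·12 + 6·11 = 4
b_114 = 13·4 + 5·5 + 6·12 = 13
b_115 = 13·13 + 5·4 + 6·5 = 15
b_116 = 13·15 + 5·13 + 6·4 = 12
b_117 = 13·12 + 5·15 + 6·13 = 3
b_118 = 13·3 + 5·12 + 6·15 = 2
b_119 = 13·2 + 5·3 + 6·12 = 11
b_120 = 13·11 + 5·2 + 6·3 = 1
b_121 = 13·1 + 5·11 + 6·2 = 12
b_122 = 13·12 + 5·1 + 6·11 = 6
b_123 = 13·6 + 5·12 + 6·1 = 8
b_124 = 13·8 + 5·6 + 6·12 = 2
b_125 = 13·2 + 5·8 + 6·6 = 0
b_126 = 13·0 + 5·2 + 6·8 = 7

7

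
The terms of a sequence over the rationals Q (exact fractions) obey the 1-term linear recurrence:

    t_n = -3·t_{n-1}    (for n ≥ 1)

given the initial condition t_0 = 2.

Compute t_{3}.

-54

t_1 = -3·2 = -6
t_2 = -3·-6 = 18
t_3 = -3·18 = -54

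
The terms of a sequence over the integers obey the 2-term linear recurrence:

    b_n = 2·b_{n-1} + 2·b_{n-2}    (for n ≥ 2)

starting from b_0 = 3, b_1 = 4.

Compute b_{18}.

128626176

b_2 = 2·4 + 2·3 = 14
b_3 = 2·14 + 2·4 = 36
b_4 = 2·36 + 2·14 = 100
b_5 = 2·100 + 2·36 = 272
b_6 = 2·272 + 2·100 = 744
b_7 = 2·744 + 2·272 = 2032
b_8 = 2·2032 + 2·744 = 5552
b_9 = 2·5552 + 2·2032 = 15168
b_10 = 2·15168 + 2·5552 = 41440
b_11 = 2·41440 + 2·15168 = 113216
b_12 = 2·113216 + 2·41440 = 309312
b_13 = 2·309312 + 2·113216 = 845056
b_14 = 2·845056 + 2·309312 = 2308736
b_15 = 2·2308736 + 2·845056 = 6307584
b_16 = 2·6307584 + 2·2308736 = 17232640
b_17 = 2·17232640 + 2·6307584 = 47080448
b_18 = 2·47080448 + 2·17232640 = 128626176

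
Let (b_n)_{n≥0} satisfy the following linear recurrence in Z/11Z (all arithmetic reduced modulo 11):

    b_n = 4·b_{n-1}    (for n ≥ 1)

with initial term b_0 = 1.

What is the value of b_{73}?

9

b_1 = 4·1 = 4
b_2 = 4·4 = 5
b_3 = 4·5 = 9
b_4 = 4·9 = 3
b_5 = 4·3 = 1
(b_5) = (1) = (b_0), so the sequence has period 5.
73 ≡ 3 (mod 5), hence b_73 = b_3 = 9.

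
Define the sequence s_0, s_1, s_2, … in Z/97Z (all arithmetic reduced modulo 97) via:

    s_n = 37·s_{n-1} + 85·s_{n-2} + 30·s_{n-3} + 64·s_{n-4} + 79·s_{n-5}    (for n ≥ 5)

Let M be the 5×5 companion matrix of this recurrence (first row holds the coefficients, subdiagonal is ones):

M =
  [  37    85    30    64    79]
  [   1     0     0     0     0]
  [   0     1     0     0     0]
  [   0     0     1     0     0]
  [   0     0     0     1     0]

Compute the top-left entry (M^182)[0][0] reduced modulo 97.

25

(M^182)[0][0] is the top entry after applying M 182 times to the unit state (1, 0, 0, 0, 0). Equivalently it is h_{186} for the auxiliary sequence (h_n) obeying the same recurrence with h_4 = 1 and h_i = 0 for 0 ≤ i < 4:
h_5 = 37·1 + 85·0 + 30·0 + 64·0 + 79·0 = 37
h_6 = 37·37 + 85·1 + 30·0 + 64·0 + 79·0 = 96
h_7 = 37·96 + 85·37 + 30·1 + 64·0 + 79·0 = 34
h_8 = 37·34 + 85·96 + 30·37 + 64·1 + 79·0 = 19
h_9 = 37·19 + 85·34 + 30·96 + 64·37 + 79·1 = 93
h_10 = 37·93 + 85·19 + 30·34 + 64·96 + 79·37 = 11
Continuing the recurrence:
  h_11 = 18;  h_12 = 48;  h_13 = 31;  h_14 = 44;  h_15 = 61;  h_16 = 72
  h_17 = 7;  h_18 = 88;  h_19 = 5;  h_20 = 36;  h_21 = 57;  h_22 = 58
  h_23 = 17;  h_24 = 74;  h_25 = 96;  h_26 = 40;  h_27 = 70;  h_28 = 11
  h_29 = 50;  h_30 = 91;  h_31 = 67;  h_32 = 3;  h_33 = 92;  h_34 = 20
  h_35 = 48;  h_36 = 81;  h_37 = 28;  h_38 = 61;  h_39 = 79;  h_40 = 76
  h_41 = 51;  h_42 = 52;  h_43 = 81;  h_44 = 70;  h_45 = 30;  h_46 = 66
  h_47 = 88;  h_48 = 81;  h_49 = 22;  h_50 = 55;  h_51 = 12;  h_52 = 67
  h_53 = 55;  h_54 = 59;  h_55 = 13;  h_56 = 63;  h_57 = 51;  h_58 = 39
  h_59 = 66;  h_60 = 27;  h_61 = 15;  h_62 = 6;  h_63 = 9;  h_64 = 87
  h_65 = 79;  h_66 = 32;  h_67 = 16;  h_68 = 30;  h_69 = 33;  h_70 = 27
  h_71 = 11;  h_72 = 86;  h_73 = 0;  h_74 = 44;  h_75 = 61;  h_76 = 51
  h_77 = 54;  h_78 = 18;  h_79 = 4;  h_80 = 32;  h_81 = 43;  h_82 = 52
  h_83 = 69;  h_84 = 54;  h_85 = 56;  h_86 = 34;  h_87 = 60;  h_88 = 80
  h_89 = 52;  h_90 = 52;  h_91 = 41;  h_92 = 91;  h_93 = 18;  h_94 = 92
  h_95 = 40;  h_96 = 85;  h_97 = 89;  h_98 = 16;  h_99 = 68;  h_100 = 14
  h_101 = 80;  h_102 = 83;  h_103 = 96;  h_104 = 69;  h_105 = 29;  h_106 = 13
  h_107 = 63;  h_108 = 10;  h_109 = 36;  h_110 = 17;  h_111 = 27;  h_112 = 23
  h_113 = 57;  h_114 = 76;  h_115 = 69;  h_116 = 69;  h_117 = 61;  h_118 = 62
  h_119 = 84;  h_120 = 93;  h_121 = 68;  h_122 = 0;  h_123 = 26;  h_124 = 70
  h_125 = 9;  h_126 = 19;  h_127 = 91;  h_128 = 49;  h_129 = 25;  h_130 = 47
  h_131 = 49;  h_132 = 5;  h_133 = 76;  h_134 = 87;  h_135 = 91;  h_136 = 64
  h_137 = 27;  h_138 = 80;  h_139 = 84;  h_140 = 81;  h_141 = 18;  h_142 = 58
  h_143 = 51;  h_144 = 68;  h_145 = 40;  h_146 = 53;  h_147 = 18;  h_148 = 8
  h_149 = 96;  h_150 = 72;  h_151 = 10;  h_152 = 52;  h_153 = 70;  h_154 = 5
  h_155 = 55;  h_156 = 45;  h_157 = 43;  h_158 = 15;  h_159 = 66;  h_160 = 10
  h_161 = 30;  h_162 = 52;  h_163 = 95;  h_164 = 42;  h_165 = 28;  h_166 = 59
  h_167 = 6;  h_168 = 71;  h_169 = 26;  h_170 = 70;  h_171 = 44;  h_172 = 87
  h_173 = 36;  h_174 = 91;  h_175 = 20;  h_176 = 72;  h_177 = 72;  h_178 = 10
  h_179 = 47;  h_180 = 73;  h_181 = 26;  h_182 = 64;  h_183 = 90;  h_184 = 87
h_185 = 37·87 + 85·90 + 30·64 + 64·26 + 79·73 = 44
h_186 = 37·44 + 85·87 + 30·90 + 64·64 + 79·26 = 25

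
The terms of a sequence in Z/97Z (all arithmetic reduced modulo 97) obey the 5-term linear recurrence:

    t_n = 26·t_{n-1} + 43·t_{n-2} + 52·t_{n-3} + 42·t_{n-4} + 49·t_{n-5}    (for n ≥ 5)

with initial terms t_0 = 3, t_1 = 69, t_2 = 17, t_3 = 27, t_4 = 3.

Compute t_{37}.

36

t_5 = 26·3 + 43·27 + 52·17 + 42·69 + 49·3 = 27
t_6 = 26·27 + 43·3 + 52·27 + 42·17 + 49·69 = 25
t_7 = 26·25 + 43·27 + 52·3 + 42·27 + 49·17 = 54
t_8 = 26·54 + 43·25 + 52·27 + 42·3 + 49·27 = 94
t_9 = 26·94 + 43·54 + 52·25 + 42·27 + 49·3 = 72
t_10 = 26·72 + 43·94 + 52·54 + 42·25 + 49·27 = 37
t_11 = 26·37 + 43·72 + 52·94 + 42·54 + 49·25 = 23
t_12 = 26·23 + 43·37 + 52·72 + 42·94 + 49·54 = 14
t_13 = 26·14 + 43·23 + 52·37 + 42·72 + 49·94 = 43
t_14 = 26·43 + 43·14 + 52·23 + 42·37 + 49·72 = 44
t_15 = 26·44 + 43·43 + 52·14 + 42·23 + 49·37 = 1
t_16 = 26·1 + 43·44 + 52·43 + 42·14 + 49·23 = 49
t_17 = 26·49 + 43·1 + 52·44 + 42·43 + 49·14 = 83
t_18 = 26·83 + 43·49 + 52·1 + 42·44 + 49·43 = 27
t_19 = 26·27 + 43·83 + 52·49 + 42·1 + 49·44 = 93
t_20 = 26·93 + 43·27 + 52·83 + 42·49 + 49·1 = 11
t_21 = 26·11 + 43·93 + 52·27 + 42·83 + 49·49 = 33
t_22 = 26·33 + 43·11 + 52·93 + 42·27 + 49·83 = 19
t_23 = 26·19 + 43·33 + 52·11 + 42·93 + 49·27 = 51
t_24 = 26·51 + 43·19 + 52·33 + 42·11 + 49·93 = 51
t_25 = 26·51 + 43·51 + 52·19 + 42·33 + 49·11 = 30
t_26 = 26·30 + 43·51 + 52·51 + 42·19 + 49·33 = 86
t_27 = 26·86 + 43·30 + 52·51 + 42·51 + 49·19 = 36
t_28 = 26·36 + 43·86 + 52·30 + 42·51 + 49·51 = 68
t_29 = 26·68 + 43·36 + 52·86 + 42·30 + 49·51 = 4
t_30 = 26·4 + 43·68 + 52·36 + 42·86 + 49·30 = 88
t_31 = 26·88 + 43·4 + 52·68 + 42·36 + 49·86 = 82
t_32 = 26·82 + 43·88 + 52·4 + 42·68 + 49·36 = 74
t_33 = 26·74 + 43·82 + 52·88 + 42·4 + 49·68 = 43
t_34 = 26·43 + 43·74 + 52·82 + 42·88 + 49·4 = 40
t_35 = 26·40 + 43·43 + 52·74 + 42·82 + 49·88 = 40
t_36 = 26·40 + 43·40 + 52·43 + 42·74 + 49·82 = 94
t_37 = 26·94 + 43·40 + 52·40 + 42·43 + 49·74 = 36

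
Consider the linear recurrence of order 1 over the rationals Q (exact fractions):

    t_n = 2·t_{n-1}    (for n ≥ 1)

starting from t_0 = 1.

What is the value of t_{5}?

32

t_1 = 2·1 = 2
t_2 = 2·2 = 4
t_3 = 2·4 = 8
t_4 = 2·8 = 16
t_5 = 2·16 = 32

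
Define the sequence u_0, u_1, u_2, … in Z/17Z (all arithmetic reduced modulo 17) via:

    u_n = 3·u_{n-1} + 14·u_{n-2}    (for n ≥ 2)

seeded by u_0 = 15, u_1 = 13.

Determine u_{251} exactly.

10

u_2 = 3·13 + 14·15 = 11
u_3 = 3·11 + 14·13 = 11
u_4 = 3·11 + 14·11 = 0
u_5 = 3·0 + 14·11 = 1
u_6 = 3·1 + 14·0 = 3
u_7 = 3·3 + 14·1 = 6
u_8 = 3·6 + 14·3 = 9
u_9 = 3·9 + 14·6 = 9
u_10 = 3·9 + 14·9 = 0
u_11 = 3·0 + 14·9 = 7
u_12 = 3·7 + 14·0 = 4
u_13 = 3·4 + 14·7 = 8
u_14 = 3·8 + 14·4 = 12
u_15 = 3·12 + 14·8 = 12
u_16 = 3·12 + 14·12 = 0
u_17 = 3·0 + 14·12 = 15
u_18 = 3·15 + 14·0 = 11
u_19 = 3·11 + 14·15 = 5
u_20 = 3·5 + 14·11 = 16
u_21 = 3·16 + 14·5 = 16
u_22 = 3·16 + 14·16 = 0
u_23 = 3·0 + 14·16 = 3
u_24 = 3·3 + 14·0 = 9
u_25 = 3·9 + 14·3 = 1
u_26 = 3·1 + 14·9 = 10
u_27 = 3·10 + 14·1 = 10
u_28 = 3·10 + 14·10 = 0
u_29 = 3·0 + 14·10 = 4
u_30 = 3·4 + 14·0 = 12
u_31 = 3·12 + 14·4 = 7
u_32 = 3·7 + 14·12 = 2
u_33 = 3·2 + 14·7 = 2
u_34 = 3·2 + 14·2 = 0
u_35 = 3·0 + 14·2 = 11
u_36 = 3·11 + 14·0 = 16
u_37 = 3·16 + 14·11 = 15
u_38 = 3·15 + 14·16 = 14
u_39 = 3·14 + 14·15 = 14
u_40 = 3·14 + 14·14 = 0
u_41 = 3·0 + 14·14 = 9
u_42 = 3·9 + 14·0 = 10
u_43 = 3·10 + 14·9 = 3
u_44 = 3·3 + 14·10 = 13
u_45 = 3·13 + 14·3 = 13
u_46 = 3·13 + 14·13 = 0
u_47 = 3·0 + 14·13 = 12
u_48 = 3·12 + 14·0 = 2
u_49 = 3·2 + 14·12 = 4
u_50 = 3·4 + 14·2 = 6
u_51 = 3·6 + 14·4 = 6
u_52 = 3·6 + 14·6 = 0
u_53 = 3·0 + 14·6 = 16
u_54 = 3·16 + 14·0 = 14
u_55 = 3·14 + 14·16 = 11
u_56 = 3·11 + 14·14 = 8
u_57 = 3·8 + 14·11 = 8
u_58 = 3·8 + 14·8 = 0
u_59 = 3·0 + 14·8 = 10
u_60 = 3·10 + 14·0 = 13
u_61 = 3·13 + 14·10 = 9
u_62 = 3·9 + 14·13 = 5
u_63 = 3·5 + 14·9 = 5
u_64 = 3·5 + 14·5 = 0
u_65 = 3·0 + 14·5 = 2
u_66 = 3·2 + 14·0 = 6
u_67 = 3·6 + 14·2 = 12
u_68 = 3·12 + 14·6 = 1
u_69 = 3·1 + 14·12 = 1
u_70 = 3·1 + 14·1 = 0
u_71 = 3·0 + 14·1 = 14
u_72 = 3·14 + 14·0 = 8
u_73 = 3·8 + 14·14 = 16
u_74 = 3·16 + 14·8 = 7
u_75 = 3·7 + 14·16 = 7
u_76 = 3·7 + 14·7 = 0
u_77 = 3·0 + 14·7 = 13
u_78 = 3·13 + 14·0 = 5
u_79 = 3·5 + 14·13 = 10
u_80 = 3·10 + 14·5 = 15
u_81 = 3·15 + 14·10 = 15
u_82 = 3·15 + 14·15 = 0
u_83 = 3·0 + 14·15 = 6
u_84 = 3·6 + 14·0 = 1
u_85 = 3·1 + 14·6 = 2
u_86 = 3·2 + 14·1 = 3
u_87 = 3·3 + 14·2 = 3
u_88 = 3·3 + 14·3 = 0
u_89 = 3·0 + 14·3 = 8
u_90 = 3·8 + 14·0 = 7
u_91 = 3·7 + 14·8 = 14
u_92 = 3·14 + 14·7 = 4
u_93 = 3·4 + 14·14 = 4
u_94 = 3·4 + 14·4 = 0
u_95 = 3·0 + 14·4 = 5
u_96 = 3·5 + 14·0 = 15
u_97 = 3·15 + 14·5 = 13
(u_96, u_97) = (15, 13) = (u_0, u_1), so the sequence has period 96.
251 ≡ 59 (mod 96), hence u_251 = u_59 = 10.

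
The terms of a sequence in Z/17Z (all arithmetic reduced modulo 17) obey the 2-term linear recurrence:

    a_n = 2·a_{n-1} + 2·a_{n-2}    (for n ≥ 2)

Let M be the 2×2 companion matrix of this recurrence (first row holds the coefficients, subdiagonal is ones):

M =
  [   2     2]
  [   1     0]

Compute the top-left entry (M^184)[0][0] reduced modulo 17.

6

(M^184)[0][0] is the top entry after applying M 184 times to the unit state (1, 0). Equivalently it is h_{185} for the auxiliary sequence (h_n) obeying the same recurrence with h_1 = 1 and h_i = 0 for 0 ≤ i < 1:
h_2 = 2·1 + 2·0 = 2
h_3 = 2·2 + 2·1 = 6
h_4 = 2·6 + 2·2 = 16
h_5 = 2·16 + 2·6 = 10
h_6 = 2·10 + 2·16 = 1
h_7 = 2·1 + 2·10 = 5
h_8 = 2·5 + 2·1 = 12
h_9 = 2·12 + 2·5 = 0
h_10 = 2·0 + 2·12 = 7
h_11 = 2·7 + 2·0 = 14
h_12 = 2·14 + 2·7 = 8
h_13 = 2·8 + 2·14 = 10
h_14 = 2·10 + 2·8 = 2
h_15 = 2·2 + 2·10 = 7
h_16 = 2·7 + 2·2 = 1
h_17 = 2·1 + 2·7 = 16
h_18 = 2·16 + 2·1 = 0
h_19 = 2·0 + 2·16 = 15
h_20 = 2·15 + 2·0 = 13
h_21 = 2·13 + 2·15 = 5
h_22 = 2·5 + 2·13 = 2
h_23 = 2·2 + 2·5 = 14
h_24 = 2·14 + 2·2 = 15
h_25 = 2·15 + 2·14 = 7
h_26 = 2·7 + 2·15 = 10
h_27 = 2·10 + 2·7 = 0
h_28 = 2·0 + 2·10 = 3
h_29 = 2·3 + 2·0 = 6
h_30 = 2·6 + 2·3 = 1
h_31 = 2·1 + 2·6 = 14
h_32 = 2·14 + 2·1 = 13
h_33 = 2·13 + 2·14 = 3
h_34 = 2·3 + 2·13 = 15
h_35 = 2·15 + 2·3 = 2
h_36 = 2·2 + 2·15 = 0
h_37 = 2·0 + 2·2 = 4
h_38 = 2·4 + 2·0 = 8
h_39 = 2·8 + 2·4 = 7
h_40 = 2·7 + 2·8 = 13
h_41 = 2·13 + 2·7 = 6
h_42 = 2·6 + 2·13 = 4
h_43 = 2·4 + 2·6 = 3
h_44 = 2·3 + 2·4 = 14
h_45 = 2·14 + 2·3 = 0
h_46 = 2·0 + 2·14 = 11
h_47 = 2·11 + 2·0 = 5
h_48 = 2·5 + 2·11 = 15
h_49 = 2·15 + 2·5 = 6
h_50 = 2·6 + 2·15 = 8
h_51 = 2·8 + 2·6 = 11
h_52 = 2·11 + 2·8 = 4
h_53 = 2·4 + 2·11 = 13
h_54 = 2·13 + 2·4 = 0
h_55 = 2·0 + 2·13 = 9
h_56 = 2·9 + 2·0 = 1
h_57 = 2·1 + 2·9 = 3
h_58 = 2·3 + 2·1 = 8
h_59 = 2·8 + 2·3 = 5
h_60 = 2·5 + 2·8 = 9
h_61 = 2·9 + 2·5 = 11
h_62 = 2·11 + 2·9 = 6
h_63 = 2·6 + 2·11 = 0
h_64 = 2·0 + 2·6 = 12
h_65 = 2·12 + 2·0 = 7
h_66 = 2·7 + 2·12 = 4
h_67 = 2·4 + 2·7 = 5
h_68 = 2·5 + 2·4 = 1
h_69 = 2·1 + 2·5 = 12
h_70 = 2·12 + 2·1 = 9
h_71 = 2·9 + 2·12 = 8
h_72 = 2·8 + 2·9 = 0
h_73 = 2·0 + 2·8 = 16
h_74 = 2·16 + 2·0 = 15
h_75 = 2·15 + 2·16 = 11
h_76 = 2·11 + 2·15 = 1
h_77 = 2·1 + 2·11 = 7
h_78 = 2·7 + 2·1 = 16
h_79 = 2·16 + 2·7 = 12
h_80 = 2·12 + 2·16 = 5
h_81 = 2·5 + 2·12 = 0
h_82 = 2·0 + 2·5 = 10
h_83 = 2·10 + 2·0 = 3
h_84 = 2·3 + 2·10 = 9
h_85 = 2·9 + 2·3 = 7
h_86 = 2·7 + 2·9 = 15
h_87 = 2·15 + 2·7 = 10
h_88 = 2·10 + 2·15 = 16
h_89 = 2·16 + 2·10 = 1
h_90 = 2·1 + 2·16 = 0
h_91 = 2·0 + 2·1 = 2
h_92 = 2·2 + 2·0 = 4
h_93 = 2·4 + 2·2 = 12
h_94 = 2·12 + 2·4 = 15
h_95 = 2·15 + 2·12 = 3
h_96 = 2·3 + 2·15 = 2
h_97 = 2·2 + 2·3 = 10
h_98 = 2·10 + 2·2 = 7
h_99 = 2·7 + 2·10 = 0
h_100 = 2·0 + 2·7 = 14
h_101 = 2·14 + 2·0 = 11
h_102 = 2·11 + 2·14 = 16
h_103 = 2·16 + 2·11 = 3
h_104 = 2·3 + 2·16 = 4
h_105 = 2·4 + 2·3 = 14
h_106 = 2·14 + 2·4 = 2
h_107 = 2·2 + 2·14 = 15
h_108 = 2·15 + 2·2 = 0
h_109 = 2·0 + 2·15 = 13
h_110 = 2·13 + 2·0 = 9
h_111 = 2·9 + 2·13 = 10
h_112 = 2·10 + 2·9 = 4
h_113 = 2·4 + 2·10 = 11
h_114 = 2·11 + 2·4 = 13
h_115 = 2·13 + 2·11 = 14
h_116 = 2·14 + 2·13 = 3
h_117 = 2·3 + 2·14 = 0
h_118 = 2·0 + 2·3 = 6
h_119 = 2·6 + 2·0 = 12
h_120 = 2·12 + 2·6 = 2
h_121 = 2·2 + 2·12 = 11
h_122 = 2·11 + 2·2 = 9
h_123 = 2·9 + 2·11 = 6
h_124 = 2·6 + 2·9 = 13
h_125 = 2·13 + 2·6 = 4
h_126 = 2·4 + 2·13 = 0
h_127 = 2·0 + 2·4 = 8
h_128 = 2·8 + 2·0 = 16
h_129 = 2·16 + 2·8 = 14
h_130 = 2·14 + 2·16 = 9
h_131 = 2·9 + 2·14 = 12
h_132 = 2·12 + 2·9 = 8
h_133 = 2·8 + 2·12 = 6
h_134 = 2·6 + 2·8 = 11
h_135 = 2·11 + 2·6 = 0
h_136 = 2·0 + 2·11 = 5
h_137 = 2·5 + 2·0 = 10
h_138 = 2·10 + 2·5 = 13
h_139 = 2·13 + 2·10 = 12
h_140 = 2·12 + 2·13 = 16
h_141 = 2·16 + 2·12 = 5
h_142 = 2·5 + 2·16 = 8
h_143 = 2·8 + 2·5 = 9
h_144 = 2·9 + 2·8 = 0
h_145 = 2·0 + 2·9 = 1
h_146 = 2·1 + 2·0 = 2
h_147 = 2·2 + 2·1 = 6
h_148 = 2·6 + 2·2 = 16
h_149 = 2·16 + 2·6 = 10
h_150 = 2·10 + 2·16 = 1
h_151 = 2·1 + 2·10 = 5
h_152 = 2·5 + 2·1 = 12
h_153 = 2·12 + 2·5 = 0
h_154 = 2·0 + 2·12 = 7
h_155 = 2·7 + 2·0 = 14
h_156 = 2·14 + 2·7 = 8
h_157 = 2·8 + 2·14 = 10
h_158 = 2·10 + 2·8 = 2
h_159 = 2·2 + 2·10 = 7
h_160 = 2·7 + 2·2 = 1
h_161 = 2·1 + 2·7 = 16
h_162 = 2·16 + 2·1 = 0
h_163 = 2·0 + 2·16 = 15
h_164 = 2·15 + 2·0 = 13
h_165 = 2·13 + 2·15 = 5
h_166 = 2·5 + 2·13 = 2
h_167 = 2·2 + 2·5 = 14
h_168 = 2·14 + 2·2 = 15
h_169 = 2·15 + 2·14 = 7
h_170 = 2·7 + 2·15 = 10
h_171 = 2·10 + 2·7 = 0
h_172 = 2·0 + 2·10 = 3
h_173 = 2·3 + 2·0 = 6
h_174 = 2·6 + 2·3 = 1
h_175 = 2·1 + 2·6 = 14
h_176 = 2·14 + 2·1 = 13
h_177 = 2·13 + 2·14 = 3
h_178 = 2·3 + 2·13 = 15
h_179 = 2·15 + 2·3 = 2
h_180 = 2·2 + 2·15 = 0
h_181 = 2·0 + 2·2 = 4
h_182 = 2·4 + 2·0 = 8
h_183 = 2·8 + 2·4 = 7
h_184 = 2·7 + 2·8 = 13
h_185 = 2·13 + 2·7 = 6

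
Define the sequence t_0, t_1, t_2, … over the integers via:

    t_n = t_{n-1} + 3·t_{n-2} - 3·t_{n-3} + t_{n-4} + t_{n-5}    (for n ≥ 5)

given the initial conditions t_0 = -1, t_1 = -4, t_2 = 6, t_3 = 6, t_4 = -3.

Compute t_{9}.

t_5 = 1·-3 + 3·6 + -3·6 + 1·-4 + 1·-1 = -8
t_6 = 1·-8 + 3·-3 + -3·6 + 1·6 + 1·-4 = -33
t_7 = 1·-33 + 3·-8 + -3·-3 + 1·6 + 1·6 = -36
t_8 = 1·-36 + 3·-33 + -3·-8 + 1·-3 + 1·6 = -108
t_9 = 1·-108 + 3·-36 + -3·-33 + 1·-8 + 1·-3 = -128

-128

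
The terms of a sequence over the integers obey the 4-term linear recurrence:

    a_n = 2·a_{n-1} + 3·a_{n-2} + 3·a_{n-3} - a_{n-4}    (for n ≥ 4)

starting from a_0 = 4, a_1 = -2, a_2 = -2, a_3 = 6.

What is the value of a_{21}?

573203112

a_4 = 2·6 + 3·-2 + 3·-2 + -1·4 = -4
a_5 = 2·-4 + 3·6 + 3·-2 + -1·-2 = 6
a_6 = 2·6 + 3·-4 + 3·6 + -1·-2 = 20
a_7 = 2·20 + 3·6 + 3·-4 + -1·6 = 40
a_8 = 2·40 + 3·20 + 3·6 + -1·-4 = 162
a_9 = 2·162 + 3·40 + 3·20 + -1·6 = 498
a_10 = 2·498 + 3·162 + 3·40 + -1·20 = 1582
a_11 = 2·1582 + 3·498 + 3·162 + -1·40 = 5104
a_12 = 2·5104 + 3·1582 + 3·498 + -1·162 = 16286
a_13 = 2·16286 + 3·5104 + 3·1582 + -1·498 = 52132
a_14 = 2·52132 + 3·16286 + 3·5104 + -1·1582 = 166852
a_15 = 2·166852 + 3·52132 + 3·16286 + -1·5104 = 533854
a_16 = 2·533854 + 3·166852 + 3·52132 + -1·16286 = 1708374
a_17 = 2·1708374 + 3·533854 + 3·166852 + -1·52132 = 5466734
a_18 = 2·5466734 + 3·1708374 + 3·533854 + -1·166852 = 17493300
a_19 = 2·17493300 + 3·5466734 + 3·1708374 + -1·533854 = 55978070
a_20 = 2·55978070 + 3·17493300 + 3·5466734 + -1·1708374 = 179127868
a_21 = 2·179127868 + 3·55978070 + 3·17493300 + -1·5466734 = 573203112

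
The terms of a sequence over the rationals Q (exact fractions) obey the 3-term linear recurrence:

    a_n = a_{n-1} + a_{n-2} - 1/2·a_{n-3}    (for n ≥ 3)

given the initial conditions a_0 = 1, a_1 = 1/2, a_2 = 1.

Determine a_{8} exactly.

29/4

a_3 = 1·1 + 1·1/2 + -1/2·1 = 1
a_4 = 1·1 + 1·1 + -1/2·1/2 = 7/4
a_5 = 1·7/4 + 1·1 + -1/2·1 = 9/4
a_6 = 1·9/4 + 1·7/4 + -1/2·1 = 7/2
a_7 = 1·7/2 + 1·9/4 + -1/2·7/4 = 39/8
a_8 = 1·39/8 + 1·7/2 + -1/2·9/4 = 29/4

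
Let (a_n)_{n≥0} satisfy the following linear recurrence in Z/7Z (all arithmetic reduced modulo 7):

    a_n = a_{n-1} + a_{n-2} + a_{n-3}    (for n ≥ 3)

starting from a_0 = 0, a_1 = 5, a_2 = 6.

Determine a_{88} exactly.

a_3 = 1·6 + 1·5 + 1·0 = 4
a_4 = 1·4 + 1·6 + 1·5 = 1
a_5 = 1·1 + 1·4 + 1·6 = 4
a_6 = 1·4 + 1·1 + 1·4 = 2
a_7 = 1·2 + 1·4 + 1·1 = 0
a_8 = 1·0 + 1·2 + 1·4 = 6
a_9 = 1·6 + 1·0 + 1·2 = 1
a_10 = 1·1 + 1·6 + 1·0 = 0
a_11 = 1·0 + 1·1 + 1·6 = 0
a_12 = 1·0 + 1·0 + 1·1 = 1
a_13 = 1·1 + 1·0 + 1·0 = 1
a_14 = 1·1 + 1·1 + 1·0 = 2
a_15 = 1·2 + 1·1 + 1·1 = 4
a_16 = 1·4 + 1·2 + 1·1 = 0
a_17 = 1·0 + 1·4 + 1·2 = 6
a_18 = 1·6 + 1·0 + 1·4 = 3
a_19 = 1·3 + 1·6 + 1·0 = 2
a_20 = 1·2 + 1·3 + 1·6 = 4
a_21 = 1·4 + 1·2 + 1·3 = 2
a_22 = 1·2 + 1·4 + 1·2 = 1
a_23 = 1·1 + 1·2 + 1·4 = 0
a_24 = 1·0 + 1·1 + 1·2 = 3
a_25 = 1·3 + 1·0 + 1·1 = 4
a_26 = 1·4 + 1·3 + 1·0 = 0
a_27 = 1·0 + 1·4 + 1·3 = 0
a_28 = 1·0 + 1·0 + 1·4 = 4
a_29 = 1·4 + 1·0 + 1·0 = 4
a_30 = 1·4 + 1·4 + 1·0 = 1
a_31 = 1·1 + 1·4 + 1·4 = 2
a_32 = 1·2 + 1·1 + 1·4 = 0
a_33 = 1·0 + 1·2 + 1·1 = 3
a_34 = 1·3 + 1·0 + 1·2 = 5
a_35 = 1·5 + 1·3 + 1·0 = 1
a_36 = 1·1 + 1·5 + 1·3 = 2
a_37 = 1·2 + 1·1 + 1·5 = 1
a_38 = 1·1 + 1·2 + 1·1 = 4
a_39 = 1·4 + 1·1 + 1·2 = 0
a_40 = 1·0 + 1·4 + 1·1 = 5
a_41 = 1·5 + 1·0 + 1·4 = 2
a_42 = 1·2 + 1·5 + 1·0 = 0
a_43 = 1·0 + 1·2 + 1·5 = 0
a_44 = 1·0 + 1·0 + 1·2 = 2
a_45 = 1·2 + 1·0 + 1·0 = 2
a_46 = 1·2 + 1·2 + 1·0 = 4
a_47 = 1·4 + 1·2 + 1·2 = 1
a_48 = 1·1 + 1·4 + 1·2 = 0
a_49 = 1·0 + 1·1 + 1·4 = 5
a_50 = 1·5 + 1·0 + 1·1 = 6
a_51 = 1·6 + 1·5 + 1·0 = 4
a_52 = 1·4 + 1·6 + 1·5 = 1
a_53 = 1·1 + 1·4 + 1·6 = 4
a_54 = 1·4 + 1·1 + 1·4 = 2
a_55 = 1·2 + 1·4 + 1·1 = 0
a_56 = 1·0 + 1·2 + 1·4 = 6
a_57 = 1·6 + 1·0 + 1·2 = 1
a_58 = 1·1 + 1·6 + 1·0 = 0
a_59 = 1·0 + 1·1 + 1·6 = 0
a_60 = 1·0 + 1·0 + 1·1 = 1
a_61 = 1·1 + 1·0 + 1·0 = 1
a_62 = 1·1 + 1·1 + 1·0 = 2
a_63 = 1·2 + 1·1 + 1·1 = 4
a_64 = 1·4 + 1·2 + 1·1 = 0
a_65 = 1·0 + 1·4 + 1·2 = 6
a_66 = 1·6 + 1·0 + 1·4 = 3
a_67 = 1·3 + 1·6 + 1·0 = 2
a_68 = 1·2 + 1·3 + 1·6 = 4
a_69 = 1·4 + 1·2 + 1·3 = 2
a_70 = 1·2 + 1·4 + 1·2 = 1
a_71 = 1·1 + 1·2 + 1·4 = 0
a_72 = 1·0 + 1·1 + 1·2 = 3
a_73 = 1·3 + 1·0 + 1·1 = 4
a_74 = 1·4 + 1·3 + 1·0 = 0
a_75 = 1·0 + 1·4 + 1·3 = 0
a_76 = 1·0 + 1·0 + 1·4 = 4
a_77 = 1·4 + 1·0 + 1·0 = 4
a_78 = 1·4 + 1·4 + 1·0 = 1
a_79 = 1·1 + 1·4 + 1·4 = 2
a_80 = 1·2 + 1·1 + 1·4 = 0
a_81 = 1·0 + 1·2 + 1·1 = 3
a_82 = 1·3 + 1·0 + 1·2 = 5
a_83 = 1·5 + 1·3 + 1·0 = 1
a_84 = 1·1 + 1·5 + 1·3 = 2
a_85 = 1·2 + 1·1 + 1·5 = 1
a_86 = 1·1 + 1·2 + 1·1 = 4
a_87 = 1·4 + 1·1 + 1·2 = 0
a_88 = 1·0 + 1·4 + 1·1 = 5

5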